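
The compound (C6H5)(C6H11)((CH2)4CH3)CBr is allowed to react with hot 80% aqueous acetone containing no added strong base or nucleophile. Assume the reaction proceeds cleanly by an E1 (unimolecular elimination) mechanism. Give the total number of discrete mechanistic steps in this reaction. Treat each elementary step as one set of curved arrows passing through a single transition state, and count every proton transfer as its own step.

Step 1: Unassisted departure of Br⁻ (taking the C–Br bonding pair) generates a tertiary carbocation.
(No 1,2-shift: no single shift to an adjacent carbon would give a more stable cation.)
Step 2: A weak base (a water molecule from the solvent) removes a proton from a carbon adjacent to the cationic centre; the electrons of that C–H bond become the new π(C=C) bond, giving the alkene.
Total: 2 elementary steps.

2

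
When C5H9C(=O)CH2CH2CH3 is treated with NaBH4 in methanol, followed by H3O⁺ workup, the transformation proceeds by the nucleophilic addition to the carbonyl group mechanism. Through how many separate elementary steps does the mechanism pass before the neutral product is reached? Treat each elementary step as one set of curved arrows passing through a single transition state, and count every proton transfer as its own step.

2

Step 1: H⁻ (delivered from BH4⁻) attacks the sp² carbonyl carbon; the C=O π bond breaks and the electrons end up as a lone pair on the alkoxide oxygen of the tetrahedral intermediate.
Step 2: Protonation of the alkoxide by H3O⁺ workup furnishes an alcohol.
Total: 2 elementary steps.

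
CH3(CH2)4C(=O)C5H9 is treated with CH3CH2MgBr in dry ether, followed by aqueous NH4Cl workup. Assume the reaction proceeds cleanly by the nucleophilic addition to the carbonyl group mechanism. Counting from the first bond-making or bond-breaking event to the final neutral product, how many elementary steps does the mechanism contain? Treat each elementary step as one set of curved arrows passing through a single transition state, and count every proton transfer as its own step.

Step 1: A lone pair / filled orbital on the carbanion-like carbon of CH3CH2MgBr attacks the electrophilic carbonyl carbon; the π(C=O) electrons shift onto oxygen, producing a tetrahedral alkoxide intermediate.
Step 2: Protonation of the alkoxide by aqueous NH4Cl workup furnishes an alcohol.
Total: 2 elementary steps.

2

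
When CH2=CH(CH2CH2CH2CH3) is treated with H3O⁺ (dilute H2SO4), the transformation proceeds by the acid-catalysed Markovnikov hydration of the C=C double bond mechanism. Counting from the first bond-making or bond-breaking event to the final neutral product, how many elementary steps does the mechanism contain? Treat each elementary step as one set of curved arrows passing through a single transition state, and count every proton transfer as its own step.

Step 1: The π electrons of the C=C bond attack a proton of H3O⁺; Markovnikov addition places the new C–H on the less-substituted alkene carbon, so the positive charge ends up on the more-substituted carbon — a secondary carbocation. H2O is released.
(No 1,2-shift: no single shift to an adjacent carbon would give a more stable cation.)
Step 2: Water acts as the nucleophile: an oxygen lone pair bonds to the cationic carbon, giving an oxonium-ion intermediate.
Step 3: H2O removes a proton from the oxonium oxygen, regenerating H3O⁺ and giving the neutral alcohol.
Total: 3 elementary steps.

3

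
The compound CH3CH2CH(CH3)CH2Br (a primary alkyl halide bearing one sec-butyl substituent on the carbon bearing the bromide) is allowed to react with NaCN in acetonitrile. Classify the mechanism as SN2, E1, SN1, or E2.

SN2

Conditions: a primary substrate with a strong nucleophile in the polar aprotic solvent acetonitrile.
These conditions are the textbook signature of the SN2 pathway.
An unhindered substrate with a strong nucleophile in a polar aprotic solvent favours one-step backside displacement.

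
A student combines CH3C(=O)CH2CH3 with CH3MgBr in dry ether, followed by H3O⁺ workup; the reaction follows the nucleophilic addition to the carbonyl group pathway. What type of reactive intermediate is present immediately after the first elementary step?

tetrahedral alkoxide intermediate

Step 1: the carbanion-like carbon of CH3MgBr attacks the sp² carbonyl carbon; the C=O π bond breaks and the electrons end up as a lone pair on the alkoxide oxygen of the tetrahedral intermediate.
After step 1 the species present is a tetrahedral alkoxide intermediate.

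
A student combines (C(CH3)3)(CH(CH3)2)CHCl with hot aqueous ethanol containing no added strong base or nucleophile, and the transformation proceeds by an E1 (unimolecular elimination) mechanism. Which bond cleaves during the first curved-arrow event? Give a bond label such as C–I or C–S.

Step 1: Rate-determining heterolysis of the C–Cl bond gives Cl⁻ and a secondary carbocation.
The bond broken in this step is the C–Cl bond.

C–Cl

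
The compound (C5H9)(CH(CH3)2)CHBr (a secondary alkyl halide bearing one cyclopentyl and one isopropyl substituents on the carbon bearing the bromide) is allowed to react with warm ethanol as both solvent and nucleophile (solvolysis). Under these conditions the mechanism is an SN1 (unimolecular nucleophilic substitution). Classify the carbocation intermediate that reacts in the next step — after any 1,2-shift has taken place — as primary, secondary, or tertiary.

Step 1: Ionisation: the C–Br σ-bond cleaves heterolytically; both bonding electrons depart with Br⁻, leaving a secondary carbocation at the α-carbon.
Step 2: A hydride (H with its bonding pair) migrates from the adjacent cyclopentyl carbon to the cationic centre — a 1,2-hydride shift — upgrading the secondary cation to a tertiary one.
The cation rearranges from secondary to tertiary via a 1,2-hydride shift from the adjacent cyclopentyl carbon; the tertiary cation is what reacts next.

tertiary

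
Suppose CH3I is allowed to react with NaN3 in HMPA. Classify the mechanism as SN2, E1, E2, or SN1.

SN2

Conditions: a methyl substrate with a strong nucleophile in the polar aprotic solvent HMPA.
These conditions are the textbook signature of the SN2 pathway.
An unhindered substrate with a strong nucleophile in a polar aprotic solvent favours one-step backside displacement.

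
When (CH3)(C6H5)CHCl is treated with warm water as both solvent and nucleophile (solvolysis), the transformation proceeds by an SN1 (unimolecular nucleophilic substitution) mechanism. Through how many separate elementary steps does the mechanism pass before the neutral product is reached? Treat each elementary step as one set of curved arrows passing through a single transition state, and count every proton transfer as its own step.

3

Step 1: Unassisted departure of Cl⁻ (taking the C–Cl bonding pair) generates a secondary carbocation.
(No 1,2-shift: no single shift to an adjacent carbon would give a more stable cation.)
Step 2: A lone pair on the oxygen of H2O attacks the carbocation, forming a new C–O σ-bond and an oxonium ion.
Step 3: A second solvent molecule removes the proton on oxygen, giving the neutral alcohol product.
Total: 3 elementary steps.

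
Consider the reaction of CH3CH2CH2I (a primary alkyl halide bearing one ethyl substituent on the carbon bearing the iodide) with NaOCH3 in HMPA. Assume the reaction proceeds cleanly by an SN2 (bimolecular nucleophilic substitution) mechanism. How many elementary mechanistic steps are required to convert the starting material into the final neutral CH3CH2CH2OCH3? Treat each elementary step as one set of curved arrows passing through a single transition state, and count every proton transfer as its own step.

Step 1: Backside attack by CH3O⁻ on the carbon bearing the iodide: the new C–O bond forms as the C–I bond breaks, with Walden inversion at carbon.
Total: 1 elementary step.

1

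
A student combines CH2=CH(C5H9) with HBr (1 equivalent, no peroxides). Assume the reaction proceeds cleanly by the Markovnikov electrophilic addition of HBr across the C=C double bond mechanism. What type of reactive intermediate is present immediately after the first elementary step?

Step 1: Protonation of the alkene by HBr: the π bond acts as the nucleophile and picks up H⁺, giving the more stable (Markovnikov) secondary carbocation. The H–Br bond breaks heterolytically, releasing Br⁻.
After step 1 the species present is a secondary carbocation.

secondary carbocation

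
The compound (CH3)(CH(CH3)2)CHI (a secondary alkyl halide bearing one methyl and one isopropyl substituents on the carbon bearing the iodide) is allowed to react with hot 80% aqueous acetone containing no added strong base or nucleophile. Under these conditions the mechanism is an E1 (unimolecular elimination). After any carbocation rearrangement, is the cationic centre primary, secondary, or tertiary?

tertiary

Step 1: The C–I bond breaks with both electrons going to the iodide; I⁻ leaves and a secondary carbocation remains.
Step 2: A hydride (H with its bonding pair) migrates from the adjacent isopropyl carbon to the cationic centre — a 1,2-hydride shift — upgrading the secondary cation to a tertiary one.
The cation rearranges from secondary to tertiary via a 1,2-hydride shift from the adjacent isopropyl carbon; the tertiary cation is what reacts next.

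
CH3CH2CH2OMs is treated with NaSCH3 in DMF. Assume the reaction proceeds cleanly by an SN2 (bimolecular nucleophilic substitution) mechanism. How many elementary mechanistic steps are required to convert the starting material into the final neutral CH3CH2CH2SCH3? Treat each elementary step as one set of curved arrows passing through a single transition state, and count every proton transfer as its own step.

1

Step 1: The methanethiolate nucleophile donates a lone pair from S to the α-carbon in a backside attack; simultaneously the C–O σ-bond breaks and both of its electrons leave with MsO⁻. One concerted step with inversion of configuration.
Total: 1 elementary step.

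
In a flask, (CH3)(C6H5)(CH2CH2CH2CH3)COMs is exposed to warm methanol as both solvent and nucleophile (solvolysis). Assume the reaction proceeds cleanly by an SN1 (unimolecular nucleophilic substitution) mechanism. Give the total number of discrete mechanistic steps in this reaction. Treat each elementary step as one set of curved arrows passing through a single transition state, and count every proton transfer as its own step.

Step 1: Rate-determining heterolysis of the C–O bond gives MsO⁻ and a tertiary carbocation.
(No 1,2-shift: no single shift to an adjacent carbon would give a more stable cation.)
Step 2: CH3OH donates an oxygen lone pair into the empty p orbital of the cation, giving a protonated ether (an oxonium ion).
Step 3: A second solvent molecule removes the proton on oxygen, giving the neutral ether product.
Total: 3 elementary steps.

3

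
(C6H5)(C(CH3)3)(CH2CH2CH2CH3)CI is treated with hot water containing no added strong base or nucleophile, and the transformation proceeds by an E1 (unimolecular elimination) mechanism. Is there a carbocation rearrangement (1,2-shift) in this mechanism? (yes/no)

The first-formed carbocation is tertiary.
No single 1,2-shift to an adjacent carbon would produce a more-substituted cation than the one already present, so no rearrangement occurs.

no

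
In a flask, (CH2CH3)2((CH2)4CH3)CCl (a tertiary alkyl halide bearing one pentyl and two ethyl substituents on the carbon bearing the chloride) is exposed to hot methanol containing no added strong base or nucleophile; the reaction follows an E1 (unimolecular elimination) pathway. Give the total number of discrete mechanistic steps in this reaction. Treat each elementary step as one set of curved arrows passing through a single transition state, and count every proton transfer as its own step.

2

Step 1: Ionisation: the C–Cl σ-bond cleaves heterolytically; both bonding electrons depart with Cl⁻, leaving a tertiary carbocation at the α-carbon.
(No 1,2-shift: no single shift to an adjacent carbon would give a more stable cation.)
Step 2: A methanol molecule (solvent) deprotonates a β-carbon; as the C–H bond breaks, those electrons form the new alkene π bond.
Total: 2 elementary steps.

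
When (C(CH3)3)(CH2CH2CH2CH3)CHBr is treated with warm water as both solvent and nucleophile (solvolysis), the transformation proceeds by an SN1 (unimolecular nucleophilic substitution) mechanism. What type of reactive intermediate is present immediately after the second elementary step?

Step 1: Unassisted departure of Br⁻ (taking the C–Br bonding pair) generates a secondary carbocation.
Step 2: A methyl group with its bonding pair migrates from the adjacent tert-butyl carbon to the cationic centre — a 1,2-methyl shift — upgrading the secondary cation to a tertiary one.
After step 2 the species present is a tertiary carbocation.

tertiary carbocation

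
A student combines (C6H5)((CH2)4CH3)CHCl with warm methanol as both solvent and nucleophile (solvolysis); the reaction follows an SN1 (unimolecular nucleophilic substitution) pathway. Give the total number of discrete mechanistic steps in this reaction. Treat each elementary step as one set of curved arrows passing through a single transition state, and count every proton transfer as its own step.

3

Step 1: Rate-determining heterolysis of the C–Cl bond gives Cl⁻ and a secondary carbocation.
(No 1,2-shift: no single shift to an adjacent carbon would give a more stable cation.)
Step 2: Nucleophilic capture: the oxygen of CH3OH bonds to the cationic carbon, producing an oxonium-ion intermediate.
Step 3: A second solvent molecule removes the proton on oxygen, giving the neutral ether product.
Total: 3 elementary steps.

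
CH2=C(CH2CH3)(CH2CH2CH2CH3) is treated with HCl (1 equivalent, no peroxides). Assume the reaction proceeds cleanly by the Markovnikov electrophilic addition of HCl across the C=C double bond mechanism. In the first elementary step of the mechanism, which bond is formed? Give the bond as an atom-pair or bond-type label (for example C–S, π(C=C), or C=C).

C–H

Step 1: Protonation of the alkene by HCl: the π bond acts as the nucleophile and picks up H⁺, giving the more stable (Markovnikov) tertiary carbocation. The H–Cl bond breaks heterolytically, releasing Cl⁻.
The bond formed in this step is the C–H bond.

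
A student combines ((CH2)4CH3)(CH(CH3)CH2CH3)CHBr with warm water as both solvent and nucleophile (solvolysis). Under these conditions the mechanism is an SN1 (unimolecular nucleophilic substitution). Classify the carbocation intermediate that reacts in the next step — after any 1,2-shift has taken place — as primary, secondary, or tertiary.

Step 1: Rate-determining heterolysis of the C–Br bond gives Br⁻ and a secondary carbocation.
Step 2: A hydride (H with its bonding pair) migrates from the adjacent sec-butyl carbon to the cationic centre — a 1,2-hydride shift — upgrading the secondary cation to a tertiary one.
The cation rearranges from secondary to tertiary via a 1,2-hydride shift from the adjacent sec-butyl carbon; the tertiary cation is what reacts next.

tertiary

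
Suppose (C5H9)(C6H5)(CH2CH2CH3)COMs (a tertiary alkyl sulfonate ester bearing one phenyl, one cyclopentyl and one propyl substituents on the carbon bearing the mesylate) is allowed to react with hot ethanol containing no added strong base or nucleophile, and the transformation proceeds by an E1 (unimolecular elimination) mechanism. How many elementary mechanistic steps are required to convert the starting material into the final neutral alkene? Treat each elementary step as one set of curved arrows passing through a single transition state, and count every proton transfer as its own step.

2

Step 1: Ionisation: the C–O σ-bond cleaves heterolytically; both bonding electrons depart with MsO⁻, leaving a tertiary carbocation at the α-carbon.
(No 1,2-shift: no single shift to an adjacent carbon would give a more stable cation.)
Step 2: Loss of a β-proton to an ethanol molecule of the solvent: the C–H bonding pair collapses toward the cationic carbon to form the C=C π bond, yielding the alkene.
Total: 2 elementary steps.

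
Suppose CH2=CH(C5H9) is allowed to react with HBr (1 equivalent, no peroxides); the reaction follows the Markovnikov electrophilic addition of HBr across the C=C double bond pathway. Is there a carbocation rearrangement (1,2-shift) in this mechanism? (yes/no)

yes

The first-formed carbocation is secondary.
The adjacent cyclopentyl carbon already bears 2 other carbon substituents and has a hydrogen to migrate; after a 1,2-hydride shift from that carbon the positive charge sits on a tertiary centre.
Tertiary is more stable than secondary, so the shift occurs.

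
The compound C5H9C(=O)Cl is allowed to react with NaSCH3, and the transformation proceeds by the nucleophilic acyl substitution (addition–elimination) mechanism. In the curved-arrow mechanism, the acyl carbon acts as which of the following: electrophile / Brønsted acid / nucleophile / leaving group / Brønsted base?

Step 1: A lone pair on the S of CH3S⁻ attacks the electrophilic acyl carbon; the π(C=O) electrons move onto oxygen, giving a tetrahedral intermediate.
The acyl carbon accepts an electron pair into an empty or π* orbital — it is the electrophile.

electrophile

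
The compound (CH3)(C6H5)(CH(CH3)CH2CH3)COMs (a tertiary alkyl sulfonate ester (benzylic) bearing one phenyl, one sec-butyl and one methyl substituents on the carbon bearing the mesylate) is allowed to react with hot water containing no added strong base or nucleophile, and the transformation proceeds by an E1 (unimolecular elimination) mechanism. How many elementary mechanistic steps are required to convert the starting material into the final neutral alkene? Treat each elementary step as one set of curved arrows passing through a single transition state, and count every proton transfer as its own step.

Step 1: Unassisted departure of MsO⁻ (taking the C–O bonding pair) generates a tertiary carbocation.
(No 1,2-shift: no single shift to an adjacent carbon would give a more stable cation.)
Step 2: A weak base (a water molecule from the solvent) removes a proton from a carbon adjacent to the cationic centre; the electrons of that C–H bond become the new π(C=C) bond, giving the alkene.
Total: 2 elementary steps.

2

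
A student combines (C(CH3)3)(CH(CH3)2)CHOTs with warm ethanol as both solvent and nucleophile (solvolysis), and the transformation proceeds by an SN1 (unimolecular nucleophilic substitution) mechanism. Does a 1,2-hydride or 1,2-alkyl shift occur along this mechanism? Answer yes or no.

yes

The first-formed carbocation is secondary.
The adjacent isopropyl carbon already bears 2 other carbon substituents and has a hydrogen to migrate; after a 1,2-hydride shift from that carbon the positive charge sits on a tertiary centre.
Tertiary is more stable than secondary, so the shift occurs.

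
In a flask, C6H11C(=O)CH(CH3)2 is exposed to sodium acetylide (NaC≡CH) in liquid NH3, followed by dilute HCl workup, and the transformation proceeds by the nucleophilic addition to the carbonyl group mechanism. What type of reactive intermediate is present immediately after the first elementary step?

Step 1: Nucleophilic addition: HC≡C⁻ adds to the carbonyl carbon, pushing the π(C=O) electron pair onto oxygen and giving a tetrahedral alkoxide.
After step 1 the species present is a tetrahedral alkoxide intermediate.

tetrahedral alkoxide intermediate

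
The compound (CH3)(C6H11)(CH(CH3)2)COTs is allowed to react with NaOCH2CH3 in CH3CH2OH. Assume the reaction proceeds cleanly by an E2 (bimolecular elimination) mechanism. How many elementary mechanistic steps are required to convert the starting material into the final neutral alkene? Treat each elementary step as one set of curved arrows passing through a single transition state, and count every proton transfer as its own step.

1

Step 1: Concerted anti-periplanar elimination: CH3CH2O⁻ abstracts a β-H while TsO⁻ leaves, and the C–H electrons become the new C=C π bond — all in a single transition state.
Total: 1 elementary step.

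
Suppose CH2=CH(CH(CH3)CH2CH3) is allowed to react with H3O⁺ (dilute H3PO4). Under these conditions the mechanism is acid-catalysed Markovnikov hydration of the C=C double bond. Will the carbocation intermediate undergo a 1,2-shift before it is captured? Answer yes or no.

yes

The first-formed carbocation is secondary.
The adjacent sec-butyl carbon already bears 2 other carbon substituents and has a hydrogen to migrate; after a 1,2-hydride shift from that carbon the positive charge sits on a tertiary centre.
Tertiary is more stable than secondary, so the shift occurs.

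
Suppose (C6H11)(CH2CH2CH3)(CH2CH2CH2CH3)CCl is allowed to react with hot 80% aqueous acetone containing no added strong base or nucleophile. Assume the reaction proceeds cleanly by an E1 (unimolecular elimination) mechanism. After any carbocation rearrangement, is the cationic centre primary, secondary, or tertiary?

Step 1: Ionisation: the C–Cl σ-bond cleaves heterolytically; both bonding electrons depart with Cl⁻, leaving a tertiary carbocation at the α-carbon.
No single 1,2-shift to an adjacent carbon would give a more-substituted cation, so no rearrangement occurs.

tertiary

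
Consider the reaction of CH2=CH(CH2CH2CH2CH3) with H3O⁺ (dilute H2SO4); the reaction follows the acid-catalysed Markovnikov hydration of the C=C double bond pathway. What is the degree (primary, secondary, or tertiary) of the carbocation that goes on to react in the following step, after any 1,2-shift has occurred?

Step 1: The π electrons of the C=C bond attack a proton of H3O⁺; Markovnikov addition places the new C–H on the less-substituted alkene carbon, so the positive charge ends up on the more-substituted carbon — a secondary carbocation. H2O is released.
No single 1,2-shift to an adjacent carbon would give a more-substituted cation, so no rearrangement occurs.

secondary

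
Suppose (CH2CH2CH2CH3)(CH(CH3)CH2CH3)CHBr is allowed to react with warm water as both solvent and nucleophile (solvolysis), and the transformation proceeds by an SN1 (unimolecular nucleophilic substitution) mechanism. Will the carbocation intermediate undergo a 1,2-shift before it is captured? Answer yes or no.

The first-formed carbocation is secondary.
The adjacent sec-butyl carbon already bears 2 other carbon substituents and has a hydrogen to migrate; after a 1,2-hydride shift from that carbon the positive charge sits on a tertiary centre.
Tertiary is more stable than secondary, so the shift occurs.

yes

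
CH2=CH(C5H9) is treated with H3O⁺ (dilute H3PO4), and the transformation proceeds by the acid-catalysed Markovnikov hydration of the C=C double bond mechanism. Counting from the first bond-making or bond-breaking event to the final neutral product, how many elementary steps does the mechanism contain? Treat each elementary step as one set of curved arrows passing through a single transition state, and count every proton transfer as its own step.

4

Step 1: The π electrons of the C=C bond attack a proton of H3O⁺; Markovnikov addition places the new C–H on the less-substituted alkene carbon, so the positive charge ends up on the more-substituted carbon — a secondary carbocation. H2O is released.
Step 2: Carbocation rearrangement: a 1,2-hydride shift from the adjacent cyclopentyl carbon converts the initially-formed secondary cation into the more stable tertiary cation.
Step 3: Nucleophilic capture of the cation by H2O produces the protonated alcohol (an oxonium ion).
Step 4: H2O removes a proton from the oxonium oxygen, regenerating H3O⁺ and giving the neutral alcohol.
Total: 4 elementary steps.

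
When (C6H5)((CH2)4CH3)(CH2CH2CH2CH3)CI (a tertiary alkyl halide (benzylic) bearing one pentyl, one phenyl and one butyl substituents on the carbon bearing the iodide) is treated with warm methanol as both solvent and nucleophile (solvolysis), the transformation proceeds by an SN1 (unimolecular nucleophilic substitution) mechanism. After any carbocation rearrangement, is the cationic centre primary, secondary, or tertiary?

Step 1: The C–I bond breaks with both electrons going to the iodide; I⁻ leaves and a tertiary carbocation remains.
No single 1,2-shift to an adjacent carbon would give a more-substituted cation, so no rearrangement occurs.

tertiary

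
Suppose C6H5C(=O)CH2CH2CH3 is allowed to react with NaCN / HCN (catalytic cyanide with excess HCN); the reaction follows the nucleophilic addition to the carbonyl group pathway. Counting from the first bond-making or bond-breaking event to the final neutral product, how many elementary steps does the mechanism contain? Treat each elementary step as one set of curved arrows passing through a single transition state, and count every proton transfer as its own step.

Step 1: CN⁻ attacks the sp² carbonyl carbon; the C=O π bond breaks and the electrons end up as a lone pair on the alkoxide oxygen of the tetrahedral intermediate.
Step 2: Proton transfer from HCN to the alkoxide furnishes a cyanohydrin (and releases another CN⁻ to continue the reaction).
Total: 2 elementary steps.

2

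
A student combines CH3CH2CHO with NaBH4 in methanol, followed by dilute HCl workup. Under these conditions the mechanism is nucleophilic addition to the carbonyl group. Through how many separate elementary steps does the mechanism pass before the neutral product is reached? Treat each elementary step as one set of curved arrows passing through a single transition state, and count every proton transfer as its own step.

Step 1: H⁻ (delivered from BH4⁻) attacks the sp² carbonyl carbon; the C=O π bond breaks and the electrons end up as a lone pair on the alkoxide oxygen of the tetrahedral intermediate.
Step 2: On dilute HCl workup the alkoxide oxygen is protonated, giving an alcohol.
Total: 2 elementary steps.

2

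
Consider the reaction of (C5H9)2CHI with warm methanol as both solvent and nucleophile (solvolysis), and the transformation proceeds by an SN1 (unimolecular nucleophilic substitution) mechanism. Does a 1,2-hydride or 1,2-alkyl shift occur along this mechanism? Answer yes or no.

yes

The first-formed carbocation is secondary.
The adjacent cyclopentyl carbon already bears 2 other carbon substituents and has a hydrogen to migrate; after a 1,2-hydride shift from that carbon the positive charge sits on a tertiary centre.
Tertiary is more stable than secondary, so the shift occurs.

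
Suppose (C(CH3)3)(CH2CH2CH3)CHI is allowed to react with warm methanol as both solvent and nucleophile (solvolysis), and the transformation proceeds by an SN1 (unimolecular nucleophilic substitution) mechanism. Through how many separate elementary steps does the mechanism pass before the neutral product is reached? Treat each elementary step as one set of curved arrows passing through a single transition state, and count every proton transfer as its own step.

Step 1: Rate-determining heterolysis of the C–I bond gives I⁻ and a secondary carbocation.
Step 2: A methyl group with its bonding pair migrates from the adjacent tert-butyl carbon to the cationic centre — a 1,2-methyl shift — upgrading the secondary cation to a tertiary one.
Step 3: CH3OH donates an oxygen lone pair into the empty p orbital of the cation, giving a protonated ether (an oxonium ion).
Step 4: A second solvent molecule removes the proton on oxygen, giving the neutral ether product.
Total: 4 elementary steps.

4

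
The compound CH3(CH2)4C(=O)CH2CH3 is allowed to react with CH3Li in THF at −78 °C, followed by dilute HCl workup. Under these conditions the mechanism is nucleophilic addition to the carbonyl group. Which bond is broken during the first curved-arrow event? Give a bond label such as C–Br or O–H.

π(C=O)

Step 1: Nucleophilic addition: the carbanion-like carbon of CH3Li adds to the carbonyl carbon, pushing the π(C=O) electron pair onto oxygen and giving a tetrahedral alkoxide.
The bond broken in this step is the π(C=O) bond.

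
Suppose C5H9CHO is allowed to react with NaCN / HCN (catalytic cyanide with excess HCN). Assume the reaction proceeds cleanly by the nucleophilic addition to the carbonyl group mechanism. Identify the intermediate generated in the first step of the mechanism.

tetrahedral alkoxide intermediate

Step 1: A lone pair / filled orbital on CN⁻ attacks the electrophilic carbonyl carbon; the π(C=O) electrons shift onto oxygen, producing a tetrahedral alkoxide intermediate.
After step 1 the species present is a tetrahedral alkoxide intermediate.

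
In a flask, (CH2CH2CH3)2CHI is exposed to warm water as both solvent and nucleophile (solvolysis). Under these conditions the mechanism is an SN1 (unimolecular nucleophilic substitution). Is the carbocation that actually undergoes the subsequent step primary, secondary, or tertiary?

Step 1: The C–I bond breaks with both electrons going to the iodide; I⁻ leaves and a secondary carbocation remains.
No single 1,2-shift to an adjacent carbon would give a more-substituted cation, so no rearrangement occurs.

secondary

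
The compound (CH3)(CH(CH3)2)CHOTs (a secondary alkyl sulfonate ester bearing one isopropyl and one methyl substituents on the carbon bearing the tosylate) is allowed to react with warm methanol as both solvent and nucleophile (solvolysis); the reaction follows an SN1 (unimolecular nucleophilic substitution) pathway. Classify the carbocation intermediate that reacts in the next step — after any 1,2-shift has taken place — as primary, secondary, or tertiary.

Step 1: Unassisted departure of TsO⁻ (taking the C–O bonding pair) generates a secondary carbocation.
Step 2: A 1,2-hydride shift from the adjacent isopropyl carbon moves the positive charge from the secondary centre to an adjacent carbon, generating a more stable tertiary carbocation.
The cation rearranges from secondary to tertiary via a 1,2-hydride shift from the adjacent isopropyl carbon; the tertiary cation is what reacts next.

tertiary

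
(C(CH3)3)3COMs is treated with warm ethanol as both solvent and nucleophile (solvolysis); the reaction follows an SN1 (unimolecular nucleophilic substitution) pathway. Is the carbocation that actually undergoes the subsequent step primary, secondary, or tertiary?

Step 1: Rate-determining heterolysis of the C–O bond gives MsO⁻ and a tertiary carbocation.
No single 1,2-shift to an adjacent carbon would give a more-substituted cation, so no rearrangement occurs.

tertiary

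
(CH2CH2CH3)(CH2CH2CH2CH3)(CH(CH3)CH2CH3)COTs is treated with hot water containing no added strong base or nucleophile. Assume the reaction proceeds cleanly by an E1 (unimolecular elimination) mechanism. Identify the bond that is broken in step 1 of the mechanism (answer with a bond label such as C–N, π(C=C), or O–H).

Step 1: Unassisted departure of TsO⁻ (taking the C–O bonding pair) generates a tertiary carbocation.
The bond broken in this step is the C–O bond.

C–O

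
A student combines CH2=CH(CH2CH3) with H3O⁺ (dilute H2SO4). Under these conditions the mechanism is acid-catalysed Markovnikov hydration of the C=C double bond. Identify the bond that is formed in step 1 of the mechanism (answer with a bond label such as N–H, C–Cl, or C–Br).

C–H

Step 1: Protonation of the alkene by H3O⁺: the π bond acts as the nucleophile and picks up H⁺, giving the more stable (Markovnikov) secondary carbocation. H2O is released.
The bond formed in this step is the C–H bond.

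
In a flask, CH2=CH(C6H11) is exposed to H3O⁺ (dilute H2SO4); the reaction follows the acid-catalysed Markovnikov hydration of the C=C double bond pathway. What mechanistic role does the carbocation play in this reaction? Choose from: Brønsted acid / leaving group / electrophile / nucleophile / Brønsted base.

electrophile

Step 3: Water acts as the nucleophile: an oxygen lone pair bonds to the cationic carbon, giving an oxonium-ion intermediate.
The carbocation accepts an electron pair into an empty or π* orbital — it is the electrophile.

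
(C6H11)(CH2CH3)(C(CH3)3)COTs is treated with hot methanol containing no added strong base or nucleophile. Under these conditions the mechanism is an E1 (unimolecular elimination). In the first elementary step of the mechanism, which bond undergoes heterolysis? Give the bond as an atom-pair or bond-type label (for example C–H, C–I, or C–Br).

Step 1: Ionisation: the C–O σ-bond cleaves heterolytically; both bonding electrons depart with TsO⁻, leaving a tertiary carbocation at the α-carbon.
The bond broken in this step is the C–O bond.

C–O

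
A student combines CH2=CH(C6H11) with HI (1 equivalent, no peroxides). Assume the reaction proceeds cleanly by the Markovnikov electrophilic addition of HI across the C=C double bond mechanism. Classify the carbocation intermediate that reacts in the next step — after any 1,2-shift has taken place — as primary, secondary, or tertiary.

Step 1: Electrophilic addition begins with the π(C=C) electrons forming a bond to the proton of HI. Following Markovnikov's rule, the resulting cation is secondary. The H–I bond breaks heterolytically, releasing I⁻.
Step 2: Carbocation rearrangement: a 1,2-hydride shift from the adjacent cyclohexyl carbon converts the initially-formed secondary cation into the more stable tertiary cation.
The cation rearranges from secondary to tertiary via a 1,2-hydride shift from the adjacent cyclohexyl carbon; the tertiary cation is what reacts next.

tertiary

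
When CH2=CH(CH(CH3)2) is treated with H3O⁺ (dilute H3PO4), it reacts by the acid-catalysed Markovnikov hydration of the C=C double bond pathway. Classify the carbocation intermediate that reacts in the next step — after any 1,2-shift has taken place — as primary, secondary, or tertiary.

tertiary

Step 1: Protonation of the alkene by H3O⁺: the π bond acts as the nucleophile and picks up H⁺, giving the more stable (Markovnikov) secondary carbocation. H2O is released.
Step 2: Carbocation rearrangement: a 1,2-hydride shift from the adjacent isopropyl carbon converts the initially-formed secondary cation into the more stable tertiary cation.
The cation rearranges from secondary to tertiary via a 1,2-hydride shift from the adjacent isopropyl carbon; the tertiary cation is what reacts next.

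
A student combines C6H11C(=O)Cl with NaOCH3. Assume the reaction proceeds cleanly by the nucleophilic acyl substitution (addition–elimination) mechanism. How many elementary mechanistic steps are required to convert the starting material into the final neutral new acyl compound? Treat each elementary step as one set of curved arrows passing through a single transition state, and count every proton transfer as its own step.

2

Step 1: CH3O⁻ adds to the carbonyl carbon; the C=O π electrons shift onto oxygen and a tetrahedral alkoxide intermediate forms.
Step 2: Collapse of the tetrahedral intermediate: the alkoxide oxygen pushes its lone pair back to re-form C=O while Cl⁻ leaves.
Total: 2 elementary steps.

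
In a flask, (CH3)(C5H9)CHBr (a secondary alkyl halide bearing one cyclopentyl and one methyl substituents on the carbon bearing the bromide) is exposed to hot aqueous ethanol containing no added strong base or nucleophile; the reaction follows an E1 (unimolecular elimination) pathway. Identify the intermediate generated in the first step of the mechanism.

Step 1: Unassisted departure of Br⁻ (taking the C–Br bonding pair) generates a secondary carbocation.
After step 1 the species present is a secondary carbocation.

secondary carbocation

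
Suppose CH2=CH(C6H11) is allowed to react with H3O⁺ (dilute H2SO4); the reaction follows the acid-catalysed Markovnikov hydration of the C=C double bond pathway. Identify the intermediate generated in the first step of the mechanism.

Step 1: Electrophilic addition begins with the π(C=C) electrons forming a bond to the proton of H3O⁺. Following Markovnikov's rule, the resulting cation is secondary. H2O is released.
After step 1 the species present is a secondary carbocation.

secondary carbocation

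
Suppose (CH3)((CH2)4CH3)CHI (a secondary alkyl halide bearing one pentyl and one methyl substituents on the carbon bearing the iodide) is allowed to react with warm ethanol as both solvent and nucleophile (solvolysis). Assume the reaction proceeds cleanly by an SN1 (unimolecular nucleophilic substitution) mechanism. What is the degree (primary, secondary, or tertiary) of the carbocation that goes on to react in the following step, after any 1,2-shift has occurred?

Step 1: Rate-determining heterolysis of the C–I bond gives I⁻ and a secondary carbocation.
No single 1,2-shift to an adjacent carbon would give a more-substituted cation, so no rearrangement occurs.

secondary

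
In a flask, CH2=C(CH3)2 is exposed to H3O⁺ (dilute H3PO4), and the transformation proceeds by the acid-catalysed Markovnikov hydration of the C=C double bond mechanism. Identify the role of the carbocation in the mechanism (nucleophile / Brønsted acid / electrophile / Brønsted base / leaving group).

electrophile

Step 2: Water acts as the nucleophile: an oxygen lone pair bonds to the cationic carbon, giving an oxonium-ion intermediate.
The carbocation accepts an electron pair into an empty or π* orbital — it is the electrophile.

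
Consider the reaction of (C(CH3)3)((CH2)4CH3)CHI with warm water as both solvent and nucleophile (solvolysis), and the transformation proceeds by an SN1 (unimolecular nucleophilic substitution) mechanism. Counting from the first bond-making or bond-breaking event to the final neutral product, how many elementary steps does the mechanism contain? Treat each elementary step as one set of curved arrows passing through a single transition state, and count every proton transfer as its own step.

4

Step 1: Rate-determining heterolysis of the C–I bond gives I⁻ and a secondary carbocation.
Step 2: A methyl group with its bonding pair migrates from the adjacent tert-butyl carbon to the cationic centre — a 1,2-methyl shift — upgrading the secondary cation to a tertiary one.
Step 3: A lone pair on the oxygen of H2O attacks the carbocation, forming a new C–O σ-bond and an oxonium ion.
Step 4: Proton transfer from the O–H of the oxonium ion to a solvent molecule delivers the neutral alcohol.
Total: 4 elementary steps.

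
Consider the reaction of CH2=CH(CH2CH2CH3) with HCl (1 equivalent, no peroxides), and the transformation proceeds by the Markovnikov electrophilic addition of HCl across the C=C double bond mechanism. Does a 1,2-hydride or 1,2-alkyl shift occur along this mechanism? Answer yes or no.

The first-formed carbocation is secondary.
No single 1,2-shift to an adjacent carbon would produce a more-substituted cation than the one already present, so no rearrangement occurs.

no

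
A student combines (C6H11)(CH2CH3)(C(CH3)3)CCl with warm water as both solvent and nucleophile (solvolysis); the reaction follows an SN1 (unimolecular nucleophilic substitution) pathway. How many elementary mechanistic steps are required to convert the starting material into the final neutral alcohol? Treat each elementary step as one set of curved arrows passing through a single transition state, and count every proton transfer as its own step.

Step 1: Ionisation: the C–Cl σ-bond cleaves heterolytically; both bonding electrons depart with Cl⁻, leaving a tertiary carbocation at the α-carbon.
(No 1,2-shift: no single shift to an adjacent carbon would give a more stable cation.)
Step 2: H2O donates an oxygen lone pair into the empty p orbital of the cation, giving a protonated alcohol (an oxonium ion).
Step 3: Deprotonation of the oxonium oxygen by solvent water yields the neutral alcohol.
Total: 3 elementary steps.

3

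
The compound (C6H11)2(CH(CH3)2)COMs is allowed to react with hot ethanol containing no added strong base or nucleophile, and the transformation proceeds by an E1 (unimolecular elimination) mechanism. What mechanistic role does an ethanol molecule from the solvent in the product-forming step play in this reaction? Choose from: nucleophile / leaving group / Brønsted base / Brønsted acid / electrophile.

Step 2: Loss of a β-proton to an ethanol molecule of the solvent: the C–H bonding pair collapses toward the cationic carbon to form the C=C π bond, yielding the alkene.
An ethanol molecule from the solvent in the product-forming step accepts a proton in a proton-transfer step — a Brønsted base.

Brønsted base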